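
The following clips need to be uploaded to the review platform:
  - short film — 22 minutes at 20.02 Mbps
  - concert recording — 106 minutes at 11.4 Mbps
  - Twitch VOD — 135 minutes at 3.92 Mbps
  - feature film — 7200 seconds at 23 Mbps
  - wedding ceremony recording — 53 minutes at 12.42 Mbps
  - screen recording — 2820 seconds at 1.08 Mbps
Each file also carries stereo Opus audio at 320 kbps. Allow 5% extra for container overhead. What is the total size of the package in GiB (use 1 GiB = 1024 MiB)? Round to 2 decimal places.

Audio: 320 kbps = 0.320 Mbps.
short film: 20.340 Mbps × 1320 s × 1.05 = 28191.2 Mb
concert recording: 11.720 Mbps × 6360 s × 1.05 = 78266.2 Mb
Twitch VOD: 4.240 Mbps × 8100 s × 1.05 = 36061.2 Mb
feature film: 23.320 Mbps × 7200 s × 1.05 = 176299.2 Mb
wedding ceremony recording: 12.740 Mbps × 3180 s × 1.05 = 42538.9 Mb
screen recording: 1.400 Mbps × 2820 s × 1.05 = 4145.4 Mb
Total: 365502.1 Mb = 45687.8 MB.
= 42.55 GiB.

42.55 GiB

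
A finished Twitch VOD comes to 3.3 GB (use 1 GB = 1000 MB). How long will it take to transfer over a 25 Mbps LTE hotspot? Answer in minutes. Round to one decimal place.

17.6 minutes

File: 3.3 GB = 26400.0 Mb.
At 25 Mbps: 26400.0 / 25 = 1056.0 s ≈ 17.6 minutes.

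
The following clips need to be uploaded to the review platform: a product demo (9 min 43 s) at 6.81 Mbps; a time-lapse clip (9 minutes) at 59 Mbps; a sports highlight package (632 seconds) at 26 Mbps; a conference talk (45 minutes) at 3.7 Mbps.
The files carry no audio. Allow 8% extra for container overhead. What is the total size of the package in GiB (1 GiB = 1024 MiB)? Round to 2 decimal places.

7.83 GiB

product demo: 6.810 Mbps × 583 s × 1.08 = 4287.8 Mb
time-lapse clip: 59.000 Mbps × 540 s × 1.08 = 34408.8 Mb
sports highlight package: 26.000 Mbps × 632 s × 1.08 = 17746.6 Mb
conference talk: 3.700 Mbps × 2700 s × 1.08 = 10789.2 Mb
Total: 67232.4 Mb = 8404.1 MB.
= 7.827 GiB.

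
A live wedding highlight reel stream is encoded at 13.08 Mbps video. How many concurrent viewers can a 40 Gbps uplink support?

3058

40 Gbps = 40,000 Mbps; 40,000 / 13.080 = 3058.10 → 3058 viewers.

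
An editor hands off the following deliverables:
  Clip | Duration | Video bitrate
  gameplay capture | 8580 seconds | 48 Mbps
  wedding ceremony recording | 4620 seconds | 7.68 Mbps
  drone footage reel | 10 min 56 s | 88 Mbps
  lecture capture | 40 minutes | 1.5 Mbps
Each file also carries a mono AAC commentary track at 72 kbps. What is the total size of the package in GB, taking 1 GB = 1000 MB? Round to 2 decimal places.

Audio: 72 kbps = 0.072 Mbps.
gameplay capture: 48.072 Mbps × 8580 s = 412457.8 Mb
wedding ceremony recording: 7.752 Mbps × 4620 s = 35814.2 Mb
drone footage reel: 88.072 Mbps × 656 s = 57775.2 Mb
lecture capture: 1.572 Mbps × 2400 s = 3772.8 Mb
Total: 509820.0 Mb = 63727.5 MB.
= 63.73 GB.

63.73 GB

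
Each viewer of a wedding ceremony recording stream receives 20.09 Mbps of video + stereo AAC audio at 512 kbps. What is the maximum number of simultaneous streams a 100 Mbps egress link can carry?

4

Audio: 512 kbps = 0.512 Mbps.
Per-viewer media rate: 20.602 Mbps.
100 Mbps = 100.0 Mbps; 100.0 / 20.602 = 4.85 → 4 viewers.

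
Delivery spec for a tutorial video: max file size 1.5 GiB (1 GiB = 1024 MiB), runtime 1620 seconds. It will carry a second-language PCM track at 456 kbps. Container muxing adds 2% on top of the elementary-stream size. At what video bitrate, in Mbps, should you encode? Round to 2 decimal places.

Budget: 1.5 GiB = 12884.9 Mb.
Stream payload after overhead: 12884.9 / 1.02 = 12632.3 Mb.
Total bitrate budget: 12632.3 Mb / 1620 s = 7.798 Mbps.
Audio: 456 kbps = 0.456 Mbps.
Video: 7.798 − 0.456 = 7.342 Mbps.

7.34 Mbps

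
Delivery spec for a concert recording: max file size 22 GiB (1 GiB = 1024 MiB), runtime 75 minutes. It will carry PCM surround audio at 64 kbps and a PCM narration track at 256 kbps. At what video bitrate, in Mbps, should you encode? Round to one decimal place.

41.7 Mbps

Budget: 22 GiB = 188978.6 Mb.
75 min = 4500 s
Total bitrate budget: 188978.6 Mb / 4500 s = 41.995 Mbps.
Audio total: 64 + 256 = 320 kbps = 0.320 Mbps.
Video: 41.995 − 0.320 = 41.675 Mbps.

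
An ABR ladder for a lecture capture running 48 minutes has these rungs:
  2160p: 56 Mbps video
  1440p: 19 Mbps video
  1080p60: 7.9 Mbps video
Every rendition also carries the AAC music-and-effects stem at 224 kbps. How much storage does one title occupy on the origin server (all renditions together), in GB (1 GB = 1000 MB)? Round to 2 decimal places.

48 min = 2880 s
Audio: 224 kbps = 0.224 Mbps.
Sum of rendition bitrates: (56+0.224) + (19+0.224) + (7.9+0.224) = 83.572 Mbps.
× 2880 s = 240,687 Mb = 30,086 MB = 30.09 GB.

30.09 GB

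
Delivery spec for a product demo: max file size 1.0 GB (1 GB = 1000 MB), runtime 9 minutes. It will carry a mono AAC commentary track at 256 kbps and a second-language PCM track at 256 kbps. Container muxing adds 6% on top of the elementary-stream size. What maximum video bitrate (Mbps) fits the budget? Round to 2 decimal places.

13.46 Mbps

Budget: 1.0 GB = 8000.0 Mb.
Stream payload after overhead: 8000.0 / 1.06 = 7547.2 Mb.
9 min = 540 s
Total bitrate budget: 7547.2 Mb / 540 s = 13.976 Mbps.
Audio total: 256 + 256 = 512 kbps = 0.512 Mbps.
Video: 13.976 − 0.512 = 13.464 Mbps.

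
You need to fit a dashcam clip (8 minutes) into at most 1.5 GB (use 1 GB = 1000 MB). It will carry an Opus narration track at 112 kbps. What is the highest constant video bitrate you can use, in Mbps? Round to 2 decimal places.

Budget: 1.5 GB = 12000.0 Mb.
8 min = 480 s
Total bitrate budget: 12000.0 Mb / 480 s = 25.000 Mbps.
Audio: 112 kbps = 0.112 Mbps.
Video: 25.000 − 0.112 = 24.888 Mbps.

24.89 Mbps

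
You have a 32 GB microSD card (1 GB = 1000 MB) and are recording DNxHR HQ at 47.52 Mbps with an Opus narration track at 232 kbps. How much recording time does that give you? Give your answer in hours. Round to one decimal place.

1.5 hours

Audio: 232 kbps = 0.232 Mbps.
Total bitrate: 47.52 + 0.232 = 47.752 Mbps.
Capacity: 32 GB = 256,000 Mb.
Recording time: 256,000 / 47.752 = 5,361 s ≈ 1.49 hours.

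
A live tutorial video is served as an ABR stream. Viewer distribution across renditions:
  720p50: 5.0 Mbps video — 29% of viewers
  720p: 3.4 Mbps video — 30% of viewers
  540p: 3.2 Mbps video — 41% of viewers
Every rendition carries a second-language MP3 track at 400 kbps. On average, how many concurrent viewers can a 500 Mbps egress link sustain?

Audio: 400 kbps = 0.400 Mbps.
Average per-viewer bitrate: 0.29×5.400 + 0.30×3.800 + 0.41×3.600 = 4.182 Mbps.
500 Mbps = 500.0 Mbps; 500.0 / 4.182 = 119.56 → 119.

119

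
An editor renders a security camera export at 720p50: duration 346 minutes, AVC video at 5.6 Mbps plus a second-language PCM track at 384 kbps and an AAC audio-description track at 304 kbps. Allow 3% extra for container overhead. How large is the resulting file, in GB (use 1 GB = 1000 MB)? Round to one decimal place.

16.8 GB

346 min = 20760 s
Audio total: 384 + 304 = 688 kbps = 0.688 Mbps.
Total bitrate: 5.6 + 0.688 = 6.288 Mbps.
Stream data: 6.288 Mbps × 20760 s = 130538.9 Mb.
With 3% container overhead: ×1.03.
134,455 Mb ÷ 8 = 16,807 MB → 16.81 GB.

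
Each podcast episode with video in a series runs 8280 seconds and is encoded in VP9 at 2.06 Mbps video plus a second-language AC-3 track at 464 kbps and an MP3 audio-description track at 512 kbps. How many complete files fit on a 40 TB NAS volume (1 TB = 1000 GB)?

Audio total: 464 + 512 = 976 kbps = 0.976 Mbps.
Total bitrate: 3.036 Mbps.
Per item: 3.036 Mbps × 8280 s = 25,138 Mb = 3,142 MB.
Capacity: 40 TB = 320,000,000 Mb; 12729.69 items → 12729 complete.

12729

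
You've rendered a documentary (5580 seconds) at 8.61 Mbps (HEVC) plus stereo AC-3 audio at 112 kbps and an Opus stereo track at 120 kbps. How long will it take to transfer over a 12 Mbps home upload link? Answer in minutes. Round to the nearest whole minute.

69 minutes

Audio total: 112 + 120 = 232 kbps = 0.232 Mbps.
Total bitrate: 8.842 Mbps.
File: 8.842 Mbps × 5580 s = 49338.4 Mb.
At 12 Mbps: 49338.4 / 12 = 4111.5 s ≈ 68.5 minutes.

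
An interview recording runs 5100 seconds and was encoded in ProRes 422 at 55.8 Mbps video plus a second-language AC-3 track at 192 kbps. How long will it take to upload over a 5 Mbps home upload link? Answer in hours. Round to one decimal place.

15.9 hours

Audio: 192 kbps = 0.192 Mbps.
Total bitrate: 55.992 Mbps.
File: 55.992 Mbps × 5100 s = 285559.2 Mb.
At 5 Mbps: 285559.2 / 5 = 57111.8 s ≈ 15.9 hours.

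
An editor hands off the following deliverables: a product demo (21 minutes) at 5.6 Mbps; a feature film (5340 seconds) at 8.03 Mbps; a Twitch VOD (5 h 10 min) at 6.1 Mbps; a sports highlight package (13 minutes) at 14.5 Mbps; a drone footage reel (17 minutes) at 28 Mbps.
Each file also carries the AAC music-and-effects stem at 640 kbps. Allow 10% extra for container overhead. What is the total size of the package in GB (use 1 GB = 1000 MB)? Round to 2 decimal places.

30.33 GB

Audio: 640 kbps = 0.640 Mbps.
product demo: 6.240 Mbps × 1260 s × 1.10 = 8648.6 Mb
feature film: 8.670 Mbps × 5340 s × 1.10 = 50927.6 Mb
Twitch VOD: 6.740 Mbps × 18600 s × 1.10 = 137900.4 Mb
sports highlight package: 15.140 Mbps × 780 s × 1.10 = 12990.1 Mb
drone footage reel: 28.640 Mbps × 1020 s × 1.10 = 32134.1 Mb
Total: 242600.8 Mb = 30325.1 MB.
= 30.33 GB.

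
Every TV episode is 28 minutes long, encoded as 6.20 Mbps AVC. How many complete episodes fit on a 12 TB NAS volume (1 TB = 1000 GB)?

28 min = 1680 s
Per item: 6.200 Mbps × 1680 s = 10,416 Mb = 1,302 MB.
Capacity: 12 TB = 96,000,000 Mb; 9216.59 items → 9216 complete.

9216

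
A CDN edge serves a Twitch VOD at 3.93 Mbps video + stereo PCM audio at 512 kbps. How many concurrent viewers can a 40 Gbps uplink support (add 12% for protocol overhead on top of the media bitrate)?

8040

Audio: 512 kbps = 0.512 Mbps.
Per-viewer media rate: 4.442 Mbps.
On the wire with 12% overhead: 4.975 Mbps.
40 Gbps = 40,000 Mbps; 40,000 / 4.975 = 8040.14 → 8040 viewers.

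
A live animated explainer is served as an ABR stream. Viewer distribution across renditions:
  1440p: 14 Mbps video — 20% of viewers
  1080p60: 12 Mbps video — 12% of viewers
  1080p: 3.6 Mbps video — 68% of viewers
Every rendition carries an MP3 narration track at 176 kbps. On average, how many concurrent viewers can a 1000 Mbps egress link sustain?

145

Audio: 176 kbps = 0.176 Mbps.
Average per-viewer bitrate: 0.20×14.176 + 0.12×12.176 + 0.68×3.776 = 6.864 Mbps.
1000 Mbps = 1,000 Mbps; 1,000 / 6.864 = 145.69 → 145.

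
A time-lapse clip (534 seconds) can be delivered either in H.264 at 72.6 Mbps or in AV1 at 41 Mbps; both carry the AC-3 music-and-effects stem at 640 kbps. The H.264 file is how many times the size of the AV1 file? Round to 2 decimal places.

Audio: 640 kbps = 0.640 Mbps.
H.264: 73.240 Mbps × 534 s = 39110.2 Mb = 4.889 GB.
AV1: 41.640 Mbps × 534 s = 22235.8 Mb = 2.779 GB.
Ratio: 4.889 / 2.779 = 1.759.

1.76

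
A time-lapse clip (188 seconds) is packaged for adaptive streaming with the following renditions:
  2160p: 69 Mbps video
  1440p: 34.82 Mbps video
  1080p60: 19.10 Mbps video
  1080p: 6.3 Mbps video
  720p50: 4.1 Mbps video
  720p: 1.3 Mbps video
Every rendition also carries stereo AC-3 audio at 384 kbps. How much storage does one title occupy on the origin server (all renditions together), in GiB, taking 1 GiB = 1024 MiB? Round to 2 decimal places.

Audio: 384 kbps = 0.384 Mbps.
Sum of rendition bitrates: (69+0.384) + (34.82+0.384) + (19.10+0.384) + (6.3+0.384) + (4.1+0.384) + (1.3+0.384) = 136.924 Mbps.
× 188 s = 25,742 Mb = 3,218 MB = 2.997 GiB.

3.00 GiB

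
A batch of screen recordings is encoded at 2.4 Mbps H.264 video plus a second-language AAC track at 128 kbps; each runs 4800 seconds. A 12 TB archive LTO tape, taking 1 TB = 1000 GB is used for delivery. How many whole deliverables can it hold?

Audio: 128 kbps = 0.128 Mbps.
Total bitrate: 2.528 Mbps.
Per item: 2.528 Mbps × 4800 s = 12,134 Mb = 1,517 MB.
Capacity: 12 TB = 96,000,000 Mb; 7911.39 items → 7911 complete.

7911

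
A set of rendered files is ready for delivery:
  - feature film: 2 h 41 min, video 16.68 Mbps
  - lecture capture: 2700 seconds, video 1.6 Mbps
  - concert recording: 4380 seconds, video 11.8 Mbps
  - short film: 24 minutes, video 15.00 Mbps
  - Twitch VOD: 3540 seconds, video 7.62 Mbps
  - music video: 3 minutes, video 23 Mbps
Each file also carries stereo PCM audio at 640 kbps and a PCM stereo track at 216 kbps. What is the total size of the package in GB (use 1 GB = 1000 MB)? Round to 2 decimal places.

36.07 GB

Audio total: 640 + 216 = 856 kbps = 0.856 Mbps.
feature film: 17.536 Mbps × 9660 s = 169397.8 Mb
lecture capture: 2.456 Mbps × 2700 s = 6631.2 Mb
concert recording: 12.656 Mbps × 4380 s = 55433.3 Mb
short film: 15.856 Mbps × 1440 s = 22832.6 Mb
Twitch VOD: 8.476 Mbps × 3540 s = 30005.0 Mb
music video: 23.856 Mbps × 180 s = 4294.1 Mb
Total: 288594.0 Mb = 36074.2 MB.
= 36.07 GB.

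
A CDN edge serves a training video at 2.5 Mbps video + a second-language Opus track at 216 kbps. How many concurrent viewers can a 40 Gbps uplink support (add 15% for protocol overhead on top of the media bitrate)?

Audio: 216 kbps = 0.216 Mbps.
Per-viewer media rate: 2.716 Mbps.
On the wire with 15% overhead: 3.123 Mbps.
40 Gbps = 40,000 Mbps; 40,000 / 3.123 = 12806.56 → 12806 viewers.

12806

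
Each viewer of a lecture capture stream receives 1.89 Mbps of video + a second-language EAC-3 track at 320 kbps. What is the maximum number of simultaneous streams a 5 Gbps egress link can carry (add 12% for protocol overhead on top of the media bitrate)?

2020

Audio: 320 kbps = 0.320 Mbps.
Per-viewer media rate: 2.210 Mbps.
On the wire with 12% overhead: 2.475 Mbps.
5 Gbps = 5,000 Mbps; 5,000 / 2.475 = 2020.04 → 2020 viewers.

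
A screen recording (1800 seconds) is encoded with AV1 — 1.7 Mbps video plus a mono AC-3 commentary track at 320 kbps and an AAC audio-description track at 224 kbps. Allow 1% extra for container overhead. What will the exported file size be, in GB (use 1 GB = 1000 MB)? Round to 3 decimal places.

0.510 GB

Audio total: 320 + 224 = 544 kbps = 0.544 Mbps.
Total bitrate: 1.7 + 0.544 = 2.244 Mbps.
Stream data: 2.244 Mbps × 1800 s = 4039.2 Mb.
With 1% container overhead: ×1.01.
4,080 Mb ÷ 8 = 509.9 MB → 0.5099 GB.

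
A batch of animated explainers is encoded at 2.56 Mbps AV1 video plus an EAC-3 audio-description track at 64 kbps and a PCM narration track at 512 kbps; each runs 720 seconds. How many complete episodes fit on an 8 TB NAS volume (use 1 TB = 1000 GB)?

28344

Audio total: 64 + 512 = 576 kbps = 0.576 Mbps.
Total bitrate: 3.136 Mbps.
Per item: 3.136 Mbps × 720 s = 2,258 Mb = 282.2 MB.
Capacity: 8 TB = 64,000,000 Mb; 28344.67 items → 28344 complete.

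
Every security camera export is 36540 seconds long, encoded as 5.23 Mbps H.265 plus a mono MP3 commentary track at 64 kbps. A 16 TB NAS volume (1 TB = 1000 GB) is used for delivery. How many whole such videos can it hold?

Audio: 64 kbps = 0.064 Mbps.
Total bitrate: 5.294 Mbps.
Per item: 5.294 Mbps × 36540 s = 193,443 Mb = 24,180 MB.
Capacity: 16 TB = 128,000,000 Mb; 661.69 items → 661 complete.

661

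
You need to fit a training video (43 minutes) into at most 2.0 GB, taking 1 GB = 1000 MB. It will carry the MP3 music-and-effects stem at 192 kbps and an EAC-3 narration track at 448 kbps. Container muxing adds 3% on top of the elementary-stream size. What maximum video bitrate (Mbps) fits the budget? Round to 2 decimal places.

5.38 Mbps

Budget: 2.0 GB = 16000.0 Mb.
Stream payload after overhead: 16000.0 / 1.03 = 15534.0 Mb.
43 min = 2580 s
Total bitrate budget: 15534.0 Mb / 2580 s = 6.021 Mbps.
Audio total: 192 + 448 = 640 kbps = 0.640 Mbps.
Video: 6.021 − 0.640 = 5.381 Mbps.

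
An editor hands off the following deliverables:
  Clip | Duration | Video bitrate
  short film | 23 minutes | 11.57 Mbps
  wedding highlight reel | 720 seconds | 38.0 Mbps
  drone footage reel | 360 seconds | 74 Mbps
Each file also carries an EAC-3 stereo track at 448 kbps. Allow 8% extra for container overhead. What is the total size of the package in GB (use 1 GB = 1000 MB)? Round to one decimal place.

Audio: 448 kbps = 0.448 Mbps.
short film: 12.018 Mbps × 1380 s × 1.08 = 17911.6 Mb
wedding highlight reel: 38.448 Mbps × 720 s × 1.08 = 29897.2 Mb
drone footage reel: 74.448 Mbps × 360 s × 1.08 = 28945.4 Mb
Total: 76754.2 Mb = 9594.3 MB.
= 9.594 GB.

9.6 GB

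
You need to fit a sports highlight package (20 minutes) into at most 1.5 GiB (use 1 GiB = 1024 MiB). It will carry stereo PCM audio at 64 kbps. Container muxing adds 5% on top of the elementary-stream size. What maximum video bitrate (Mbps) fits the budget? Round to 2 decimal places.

Budget: 1.5 GiB = 12884.9 Mb.
Stream payload after overhead: 12884.9 / 1.05 = 12271.3 Mb.
20 min = 1200 s
Total bitrate budget: 12271.3 Mb / 1200 s = 10.226 Mbps.
Audio: 64 kbps = 0.064 Mbps.
Video: 10.226 − 0.064 = 10.162 Mbps.

10.16 Mbps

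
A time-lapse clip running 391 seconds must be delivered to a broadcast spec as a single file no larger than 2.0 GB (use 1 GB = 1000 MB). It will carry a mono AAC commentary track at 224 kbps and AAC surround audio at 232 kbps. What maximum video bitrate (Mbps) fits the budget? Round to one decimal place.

Budget: 2.0 GB = 16000.0 Mb.
Total bitrate budget: 16000.0 Mb / 391 s = 40.921 Mbps.
Audio total: 224 + 232 = 456 kbps = 0.456 Mbps.
Video: 40.921 − 0.456 = 40.465 Mbps.

40.5 Mbps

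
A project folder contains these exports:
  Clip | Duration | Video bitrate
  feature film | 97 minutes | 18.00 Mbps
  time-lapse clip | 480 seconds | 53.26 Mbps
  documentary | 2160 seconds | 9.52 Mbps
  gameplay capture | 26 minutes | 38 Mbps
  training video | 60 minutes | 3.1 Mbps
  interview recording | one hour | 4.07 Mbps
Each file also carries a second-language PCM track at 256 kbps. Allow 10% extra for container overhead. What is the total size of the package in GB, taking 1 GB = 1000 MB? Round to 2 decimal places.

Audio: 256 kbps = 0.256 Mbps.
feature film: 18.256 Mbps × 5820 s × 1.10 = 116874.9 Mb
time-lapse clip: 53.516 Mbps × 480 s × 1.10 = 28256.4 Mb
documentary: 9.776 Mbps × 2160 s × 1.10 = 23227.8 Mb
gameplay capture: 38.256 Mbps × 1560 s × 1.10 = 65647.3 Mb
training video: 3.356 Mbps × 3600 s × 1.10 = 13289.8 Mb
interview recording: 4.326 Mbps × 3600 s × 1.10 = 17131.0 Mb
Total: 264427.2 Mb = 33053.4 MB.
= 33.05 GB.

33.05 GB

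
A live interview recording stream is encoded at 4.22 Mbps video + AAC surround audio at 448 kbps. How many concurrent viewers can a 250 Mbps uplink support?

53

Audio: 448 kbps = 0.448 Mbps.
Per-viewer media rate: 4.668 Mbps.
250 Mbps = 250.0 Mbps; 250.0 / 4.668 = 53.56 → 53 viewers.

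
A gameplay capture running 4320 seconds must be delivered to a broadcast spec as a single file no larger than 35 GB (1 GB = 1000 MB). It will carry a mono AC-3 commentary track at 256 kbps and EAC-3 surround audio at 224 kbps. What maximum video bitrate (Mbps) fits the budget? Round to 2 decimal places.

Budget: 35 GB = 280000.0 Mb.
Total bitrate budget: 280000.0 Mb / 4320 s = 64.815 Mbps.
Audio total: 256 + 224 = 480 kbps = 0.480 Mbps.
Video: 64.815 − 0.480 = 64.335 Mbps.

64.33 Mbps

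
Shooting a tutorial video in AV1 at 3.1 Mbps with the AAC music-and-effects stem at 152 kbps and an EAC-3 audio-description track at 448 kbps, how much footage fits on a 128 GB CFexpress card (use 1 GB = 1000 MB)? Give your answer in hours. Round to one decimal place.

76.9 hours

Audio total: 152 + 448 = 600 kbps = 0.600 Mbps.
Total bitrate: 3.1 + 0.600 = 3.700 Mbps.
Capacity: 128 GB = 1,024,000 Mb.
Recording time: 1,024,000 / 3.700 = 276,757 s ≈ 76.9 hours.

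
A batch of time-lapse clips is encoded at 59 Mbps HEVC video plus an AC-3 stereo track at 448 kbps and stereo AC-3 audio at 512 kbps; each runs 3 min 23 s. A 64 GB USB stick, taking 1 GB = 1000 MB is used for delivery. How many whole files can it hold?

42

3 min 23 s = 203 s
Audio total: 448 + 512 = 960 kbps = 0.960 Mbps.
Total bitrate: 59.960 Mbps.
Per item: 59.960 Mbps × 203 s = 12,172 Mb = 1,521 MB.
Capacity: 64 GB = 512,000 Mb; 42.06 items → 42 complete.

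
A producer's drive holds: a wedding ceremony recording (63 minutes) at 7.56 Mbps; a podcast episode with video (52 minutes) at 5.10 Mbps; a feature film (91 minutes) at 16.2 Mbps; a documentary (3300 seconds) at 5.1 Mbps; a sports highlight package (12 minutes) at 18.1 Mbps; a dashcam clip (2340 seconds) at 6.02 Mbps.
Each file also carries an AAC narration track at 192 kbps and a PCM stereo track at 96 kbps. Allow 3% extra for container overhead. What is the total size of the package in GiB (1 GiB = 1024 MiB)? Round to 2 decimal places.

Audio total: 192 + 96 = 288 kbps = 0.288 Mbps.
wedding ceremony recording: 7.848 Mbps × 3780 s × 1.03 = 30555.4 Mb
podcast episode with video: 5.388 Mbps × 3120 s × 1.03 = 17314.9 Mb
feature film: 16.488 Mbps × 5460 s × 1.03 = 92725.2 Mb
documentary: 5.388 Mbps × 3300 s × 1.03 = 18313.8 Mb
sports highlight package: 18.388 Mbps × 720 s × 1.03 = 13636.5 Mb
dashcam clip: 6.308 Mbps × 2340 s × 1.03 = 15203.5 Mb
Total: 187749.4 Mb = 23468.7 MB.
= 21.86 GiB.

21.86 GiB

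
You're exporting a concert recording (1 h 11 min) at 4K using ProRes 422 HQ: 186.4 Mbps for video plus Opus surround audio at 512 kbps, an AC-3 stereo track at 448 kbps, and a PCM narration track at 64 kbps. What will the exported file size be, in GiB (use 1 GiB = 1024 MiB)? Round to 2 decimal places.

1 h 11 min = 71 min = 4260 s
Audio total: 512 + 448 + 64 = 1024 kbps = 1.024 Mbps.
Total bitrate: 186.4 + 1.024 = 187.424 Mbps.
Stream data: 187.424 Mbps × 4260 s = 798426.2 Mb.
798,426 Mb = 99,803,280,000 bytes ÷ 1,073,741,824 = 92.95 GiB.

92.95 GiB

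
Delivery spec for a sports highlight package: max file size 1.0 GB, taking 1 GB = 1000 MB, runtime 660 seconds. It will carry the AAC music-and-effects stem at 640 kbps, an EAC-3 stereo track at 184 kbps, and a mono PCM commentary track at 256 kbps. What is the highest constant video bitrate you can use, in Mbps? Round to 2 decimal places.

11.04 Mbps

Budget: 1.0 GB = 8000.0 Mb.
Total bitrate budget: 8000.0 Mb / 660 s = 12.121 Mbps.
Audio total: 640 + 184 + 256 = 1080 kbps = 1.080 Mbps.
Video: 12.121 − 1.080 = 11.041 Mbps.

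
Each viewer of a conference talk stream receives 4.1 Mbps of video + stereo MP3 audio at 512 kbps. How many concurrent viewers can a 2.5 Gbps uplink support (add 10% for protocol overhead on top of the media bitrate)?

492

Audio: 512 kbps = 0.512 Mbps.
Per-viewer media rate: 4.612 Mbps.
On the wire with 10% overhead: 5.073 Mbps.
2.5 Gbps = 2,500 Mbps; 2,500 / 5.073 = 492.79 → 492 viewers.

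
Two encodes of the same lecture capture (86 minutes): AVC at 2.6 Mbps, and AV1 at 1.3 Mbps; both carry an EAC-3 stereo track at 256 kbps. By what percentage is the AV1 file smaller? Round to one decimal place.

86 min = 5160 s
Audio: 256 kbps = 0.256 Mbps.
AVC: 2.856 Mbps × 5160 s = 14737.0 Mb = 1.842 GB.
AV1: 1.556 Mbps × 5160 s = 8029.0 Mb = 1.004 GB.
Reduction: (1 − 1.004/1.842) × 100 = 45.52%.

45.5%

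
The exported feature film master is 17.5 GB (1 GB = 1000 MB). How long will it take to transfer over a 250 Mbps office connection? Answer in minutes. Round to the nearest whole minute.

9 minutes

File: 17.5 GB = 140000.0 Mb.
At 250 Mbps: 140000.0 / 250 = 560.0 s ≈ 9.33 minutes.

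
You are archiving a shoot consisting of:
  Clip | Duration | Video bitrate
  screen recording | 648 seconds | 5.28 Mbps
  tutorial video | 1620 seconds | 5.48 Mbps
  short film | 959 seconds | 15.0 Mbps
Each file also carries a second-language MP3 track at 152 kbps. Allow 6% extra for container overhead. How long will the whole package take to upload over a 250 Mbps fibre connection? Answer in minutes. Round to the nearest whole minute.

Audio: 152 kbps = 0.152 Mbps.
screen recording: 5.432 Mbps × 648 s × 1.06 = 3731.1 Mb
tutorial video: 5.632 Mbps × 1620 s × 1.06 = 9671.3 Mb
short film: 15.152 Mbps × 959 s × 1.06 = 15402.6 Mb
Total: 28805.0 Mb = 3600.6 MB.
At 250 Mbps: 28805.0 / 250 = 115 s ≈ 1.92 minutes.

2 minutes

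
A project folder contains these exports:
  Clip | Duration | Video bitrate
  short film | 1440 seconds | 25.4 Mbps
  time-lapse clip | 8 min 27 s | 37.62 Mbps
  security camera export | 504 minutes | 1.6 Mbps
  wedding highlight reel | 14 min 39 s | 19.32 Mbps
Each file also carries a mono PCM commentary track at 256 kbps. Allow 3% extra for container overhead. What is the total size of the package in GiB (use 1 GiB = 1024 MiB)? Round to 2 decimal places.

Audio: 256 kbps = 0.256 Mbps.
short film: 25.656 Mbps × 1440 s × 1.03 = 38053.0 Mb
time-lapse clip: 37.876 Mbps × 507 s × 1.03 = 19779.2 Mb
security camera export: 1.856 Mbps × 30240 s × 1.03 = 57809.2 Mb
wedding highlight reel: 19.576 Mbps × 879 s × 1.03 = 17723.5 Mb
Total: 133364.9 Mb = 16670.6 MB.
= 15.53 GiB.

15.53 GiB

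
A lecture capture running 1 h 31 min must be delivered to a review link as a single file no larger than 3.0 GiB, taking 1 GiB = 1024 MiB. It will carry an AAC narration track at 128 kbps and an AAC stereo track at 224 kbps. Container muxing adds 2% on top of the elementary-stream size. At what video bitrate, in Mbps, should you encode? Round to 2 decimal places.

4.28 Mbps

Budget: 3.0 GiB = 25769.8 Mb.
Stream payload after overhead: 25769.8 / 1.02 = 25264.5 Mb.
1 h 31 min = 91 min = 5460 s
Total bitrate budget: 25264.5 Mb / 5460 s = 4.627 Mbps.
Audio total: 128 + 224 = 352 kbps = 0.352 Mbps.
Video: 4.627 − 0.352 = 4.275 Mbps.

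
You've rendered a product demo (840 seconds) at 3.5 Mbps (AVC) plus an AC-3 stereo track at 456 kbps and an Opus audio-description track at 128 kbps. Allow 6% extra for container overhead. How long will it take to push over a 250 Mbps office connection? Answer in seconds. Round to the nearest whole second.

Audio total: 456 + 128 = 584 kbps = 0.584 Mbps.
Total bitrate: 4.084 Mbps.
File: 4.084 Mbps × 840 s = 3430.6 Mb.
With 6% container overhead: ×1.06. → 3636.4 Mb.
At 250 Mbps: 3636.4 / 250 = 14.5 s ≈ 14.5 seconds.

15 seconds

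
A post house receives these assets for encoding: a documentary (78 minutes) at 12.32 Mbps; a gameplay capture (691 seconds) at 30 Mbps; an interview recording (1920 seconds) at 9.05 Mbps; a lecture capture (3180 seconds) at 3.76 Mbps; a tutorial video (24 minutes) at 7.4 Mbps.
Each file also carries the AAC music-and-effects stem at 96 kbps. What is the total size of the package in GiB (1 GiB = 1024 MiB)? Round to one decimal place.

13.9 GiB

Audio: 96 kbps = 0.096 Mbps.
documentary: 12.416 Mbps × 4680 s = 58106.9 Mb
gameplay capture: 30.096 Mbps × 691 s = 20796.3 Mb
interview recording: 9.146 Mbps × 1920 s = 17560.3 Mb
lecture capture: 3.856 Mbps × 3180 s = 12262.1 Mb
tutorial video: 7.496 Mbps × 1440 s = 10794.2 Mb
Total: 119519.9 Mb = 14940.0 MB.
= 13.91 GiB.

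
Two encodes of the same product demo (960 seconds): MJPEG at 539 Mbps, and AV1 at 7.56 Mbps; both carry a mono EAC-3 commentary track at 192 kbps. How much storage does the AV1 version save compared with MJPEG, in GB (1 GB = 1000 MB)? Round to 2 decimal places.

Audio: 192 kbps = 0.192 Mbps.
MJPEG: 539.192 Mbps × 960 s = 517624.3 Mb = 64.703 GB.
AV1: 7.752 Mbps × 960 s = 7441.9 Mb = 0.930 GB.
Saving: 64.703 − 0.930 = 63.773 GB.

63.77 GB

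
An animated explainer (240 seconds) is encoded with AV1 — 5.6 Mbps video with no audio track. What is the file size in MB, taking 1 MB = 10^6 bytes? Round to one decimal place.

168.0 MB

Total bitrate: 5.6 Mbps.
Stream data: 5.600 Mbps × 240 s = 1344.0 Mb.
1,344 Mb ÷ 8 = 168.0 MB → 168.0 MB.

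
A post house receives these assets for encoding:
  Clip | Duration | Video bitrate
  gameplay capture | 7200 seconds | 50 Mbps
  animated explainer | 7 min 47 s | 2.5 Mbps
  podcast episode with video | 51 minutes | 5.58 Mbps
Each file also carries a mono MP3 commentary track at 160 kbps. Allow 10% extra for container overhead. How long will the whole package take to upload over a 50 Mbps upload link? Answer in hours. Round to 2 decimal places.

Audio: 160 kbps = 0.160 Mbps.
gameplay capture: 50.160 Mbps × 7200 s × 1.10 = 397267.2 Mb
animated explainer: 2.660 Mbps × 467 s × 1.10 = 1366.4 Mb
podcast episode with video: 5.740 Mbps × 3060 s × 1.10 = 19320.8 Mb
Total: 417954.5 Mb = 52244.3 MB.
At 50 Mbps: 417954.5 / 50 = 8359 s ≈ 2.32 hours.

2.32 hours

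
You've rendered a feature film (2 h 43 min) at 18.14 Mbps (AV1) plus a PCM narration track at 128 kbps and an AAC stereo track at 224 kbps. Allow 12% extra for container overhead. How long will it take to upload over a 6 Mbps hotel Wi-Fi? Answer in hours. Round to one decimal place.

9.4 hours

2 h 43 min = 163 min = 9780 s
Audio total: 128 + 224 = 352 kbps = 0.352 Mbps.
Total bitrate: 18.492 Mbps.
File: 18.492 Mbps × 9780 s = 180851.8 Mb.
With 12% container overhead: ×1.12. → 202554.0 Mb.
At 6 Mbps: 202554.0 / 6 = 33759.0 s ≈ 9.38 hours.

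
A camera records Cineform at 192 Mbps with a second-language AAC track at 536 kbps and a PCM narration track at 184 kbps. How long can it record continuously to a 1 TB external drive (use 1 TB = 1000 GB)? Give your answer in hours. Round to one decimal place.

Audio total: 536 + 184 = 720 kbps = 0.720 Mbps.
Total bitrate: 192 + 0.720 = 192.720 Mbps.
Capacity: 1 TB = 8,000,000 Mb.
Recording time: 8,000,000 / 192.720 = 41,511 s ≈ 11.5 hours.

11.5 hours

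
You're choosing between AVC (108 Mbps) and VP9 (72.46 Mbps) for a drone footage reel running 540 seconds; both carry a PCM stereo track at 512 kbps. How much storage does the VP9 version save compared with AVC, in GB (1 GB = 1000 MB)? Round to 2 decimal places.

Audio: 512 kbps = 0.512 Mbps.
AVC: 108.512 Mbps × 540 s = 58596.5 Mb = 7.325 GB.
VP9: 72.972 Mbps × 540 s = 39404.9 Mb = 4.926 GB.
Saving: 7.325 − 4.926 = 2.399 GB.

2.40 GB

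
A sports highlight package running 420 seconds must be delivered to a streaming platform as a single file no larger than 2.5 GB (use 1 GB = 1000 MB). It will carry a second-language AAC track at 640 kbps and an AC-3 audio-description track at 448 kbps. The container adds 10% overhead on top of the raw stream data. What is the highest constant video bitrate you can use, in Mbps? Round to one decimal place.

Budget: 2.5 GB = 20000.0 Mb.
Stream payload after overhead: 20000.0 / 1.10 = 18181.8 Mb.
Total bitrate budget: 18181.8 Mb / 420 s = 43.290 Mbps.
Audio total: 640 + 448 = 1088 kbps = 1.088 Mbps.
Video: 43.290 − 1.088 = 42.202 Mbps.

42.2 Mbps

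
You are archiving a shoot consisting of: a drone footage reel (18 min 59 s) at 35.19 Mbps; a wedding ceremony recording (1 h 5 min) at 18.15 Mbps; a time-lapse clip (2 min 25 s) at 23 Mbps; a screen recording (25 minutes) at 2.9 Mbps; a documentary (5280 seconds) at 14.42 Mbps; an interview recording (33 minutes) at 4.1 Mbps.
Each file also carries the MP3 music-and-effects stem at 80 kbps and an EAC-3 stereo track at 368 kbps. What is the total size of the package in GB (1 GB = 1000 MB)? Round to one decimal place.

26.1 GB

Audio total: 80 + 368 = 448 kbps = 0.448 Mbps.
drone footage reel: 35.638 Mbps × 1139 s = 40591.7 Mb
wedding ceremony recording: 18.598 Mbps × 3900 s = 72532.2 Mb
time-lapse clip: 23.448 Mbps × 145 s = 3400.0 Mb
screen recording: 3.348 Mbps × 1500 s = 5022.0 Mb
documentary: 14.868 Mbps × 5280 s = 78503.0 Mb
interview recording: 4.548 Mbps × 1980 s = 9005.0 Mb
Total: 209053.9 Mb = 26131.7 MB.
= 26.13 GB.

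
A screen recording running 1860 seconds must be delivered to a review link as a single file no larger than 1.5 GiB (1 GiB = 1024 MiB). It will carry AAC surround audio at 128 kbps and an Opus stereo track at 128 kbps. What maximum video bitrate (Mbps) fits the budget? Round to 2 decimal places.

6.67 Mbps

Budget: 1.5 GiB = 12884.9 Mb.
Total bitrate budget: 12884.9 Mb / 1860 s = 6.927 Mbps.
Audio total: 128 + 128 = 256 kbps = 0.256 Mbps.
Video: 6.927 − 0.256 = 6.671 Mbps.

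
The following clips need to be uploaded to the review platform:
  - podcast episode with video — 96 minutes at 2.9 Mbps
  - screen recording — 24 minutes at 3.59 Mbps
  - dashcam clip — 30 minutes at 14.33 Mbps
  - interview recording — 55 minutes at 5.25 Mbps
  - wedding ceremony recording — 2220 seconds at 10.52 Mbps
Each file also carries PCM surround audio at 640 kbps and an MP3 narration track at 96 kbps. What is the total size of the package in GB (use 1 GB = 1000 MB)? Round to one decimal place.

12.4 GB

Audio total: 640 + 96 = 736 kbps = 0.736 Mbps.
podcast episode with video: 3.636 Mbps × 5760 s = 20943.4 Mb
screen recording: 4.326 Mbps × 1440 s = 6229.4 Mb
dashcam clip: 15.066 Mbps × 1800 s = 27118.8 Mb
interview recording: 5.986 Mbps × 3300 s = 19753.8 Mb
wedding ceremony recording: 11.256 Mbps × 2220 s = 24988.3 Mb
Total: 99033.7 Mb = 12379.2 MB.
= 12.38 GB.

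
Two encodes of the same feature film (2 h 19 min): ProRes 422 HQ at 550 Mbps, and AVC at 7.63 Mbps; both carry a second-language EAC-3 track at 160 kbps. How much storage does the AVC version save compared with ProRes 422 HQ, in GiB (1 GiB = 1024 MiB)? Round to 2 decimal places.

526.59 GiB

2 h 19 min = 139 min = 8340 s
Audio: 160 kbps = 0.160 Mbps.
ProRes 422 HQ: 550.160 Mbps × 8340 s = 4588334.4 Mb = 534.152 GiB.
AVC: 7.790 Mbps × 8340 s = 64968.6 Mb = 7.563 GiB.
Saving: 534.152 − 7.563 = 526.589 GiB.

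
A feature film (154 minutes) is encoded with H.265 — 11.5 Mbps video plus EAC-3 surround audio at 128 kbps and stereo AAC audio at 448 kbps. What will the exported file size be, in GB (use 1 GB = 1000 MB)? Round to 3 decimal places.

13.948 GB

154 min = 9240 s
Audio total: 128 + 448 = 576 kbps = 0.576 Mbps.
Total bitrate: 11.5 + 0.576 = 12.076 Mbps.
Stream data: 12.076 Mbps × 9240 s = 111582.2 Mb.
111,582 Mb ÷ 8 = 13,948 MB → 13.95 GB.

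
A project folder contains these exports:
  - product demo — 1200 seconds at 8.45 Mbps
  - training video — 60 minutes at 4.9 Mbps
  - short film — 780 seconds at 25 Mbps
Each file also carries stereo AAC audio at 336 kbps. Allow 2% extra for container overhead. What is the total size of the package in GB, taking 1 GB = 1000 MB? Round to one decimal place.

Audio: 336 kbps = 0.336 Mbps.
product demo: 8.786 Mbps × 1200 s × 1.02 = 10754.1 Mb
training video: 5.236 Mbps × 3600 s × 1.02 = 19226.6 Mb
short film: 25.336 Mbps × 780 s × 1.02 = 20157.3 Mb
Total: 50138.0 Mb = 6267.2 MB.
= 6.267 GB.

6.3 GB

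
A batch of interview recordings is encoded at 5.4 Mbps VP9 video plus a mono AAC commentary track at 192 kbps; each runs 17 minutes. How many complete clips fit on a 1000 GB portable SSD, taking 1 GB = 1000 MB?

1402

17 min = 1020 s
Audio: 192 kbps = 0.192 Mbps.
Total bitrate: 5.592 Mbps.
Per item: 5.592 Mbps × 1020 s = 5,704 Mb = 713.0 MB.
Capacity: 1000 GB = 8,000,000 Mb; 1402.56 items → 1402 complete.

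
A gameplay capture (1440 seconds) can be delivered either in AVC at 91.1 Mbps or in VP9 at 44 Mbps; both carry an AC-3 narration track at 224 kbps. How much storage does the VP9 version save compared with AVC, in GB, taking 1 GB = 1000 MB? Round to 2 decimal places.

8.48 GB

Audio: 224 kbps = 0.224 Mbps.
AVC: 91.324 Mbps × 1440 s = 131506.6 Mb = 16.438 GB.
VP9: 44.224 Mbps × 1440 s = 63682.6 Mb = 7.960 GB.
Saving: 16.438 − 7.960 = 8.478 GB.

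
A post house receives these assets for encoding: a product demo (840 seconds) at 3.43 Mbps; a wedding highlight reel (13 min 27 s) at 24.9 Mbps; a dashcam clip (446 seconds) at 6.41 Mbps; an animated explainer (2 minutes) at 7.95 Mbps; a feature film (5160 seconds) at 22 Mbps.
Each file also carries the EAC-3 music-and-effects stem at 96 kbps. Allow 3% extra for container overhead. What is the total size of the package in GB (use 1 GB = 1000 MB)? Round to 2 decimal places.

18.16 GB

Audio: 96 kbps = 0.096 Mbps.
product demo: 3.526 Mbps × 840 s × 1.03 = 3050.7 Mb
wedding highlight reel: 24.996 Mbps × 807 s × 1.03 = 20776.9 Mb
dashcam clip: 6.506 Mbps × 446 s × 1.03 = 2988.7 Mb
animated explainer: 8.046 Mbps × 120 s × 1.03 = 994.5 Mb
feature film: 22.096 Mbps × 5160 s × 1.03 = 117435.8 Mb
Total: 145246.7 Mb = 18155.8 MB.
= 18.16 GB.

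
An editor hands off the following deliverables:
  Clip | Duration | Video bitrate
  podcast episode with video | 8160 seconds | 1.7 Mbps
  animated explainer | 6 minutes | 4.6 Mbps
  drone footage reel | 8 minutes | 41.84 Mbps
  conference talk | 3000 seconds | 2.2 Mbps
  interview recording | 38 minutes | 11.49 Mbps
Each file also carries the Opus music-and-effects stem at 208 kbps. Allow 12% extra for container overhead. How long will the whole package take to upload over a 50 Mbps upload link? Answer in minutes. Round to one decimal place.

Audio: 208 kbps = 0.208 Mbps.
podcast episode with video: 1.908 Mbps × 8160 s × 1.12 = 17437.6 Mb
animated explainer: 4.808 Mbps × 360 s × 1.12 = 1938.6 Mb
drone footage reel: 42.048 Mbps × 480 s × 1.12 = 22605.0 Mb
conference talk: 2.408 Mbps × 3000 s × 1.12 = 8090.9 Mb
interview recording: 11.698 Mbps × 2280 s × 1.12 = 29872.0 Mb
Total: 79944.1 Mb = 9993.0 MB.
At 50 Mbps: 79944.1 / 50 = 1599 s ≈ 26.6 minutes.

26.6 minutes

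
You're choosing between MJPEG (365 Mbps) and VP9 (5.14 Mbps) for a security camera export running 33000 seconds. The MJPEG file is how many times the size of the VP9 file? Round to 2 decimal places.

71.01

MJPEG: 365.000 Mbps × 33000 s = 12045000.0 Mb = 1505.625 GB.
VP9: 5.140 Mbps × 33000 s = 169620.0 Mb = 21.203 GB.
Ratio: 1505.625 / 21.203 = 71.012.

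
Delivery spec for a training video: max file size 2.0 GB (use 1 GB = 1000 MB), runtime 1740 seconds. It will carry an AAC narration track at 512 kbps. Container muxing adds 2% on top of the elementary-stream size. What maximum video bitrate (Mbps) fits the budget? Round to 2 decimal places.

8.50 Mbps

Budget: 2.0 GB = 16000.0 Mb.
Stream payload after overhead: 16000.0 / 1.02 = 15686.3 Mb.
Total bitrate budget: 15686.3 Mb / 1740 s = 9.015 Mbps.
Audio: 512 kbps = 0.512 Mbps.
Video: 9.015 − 0.512 = 8.503 Mbps.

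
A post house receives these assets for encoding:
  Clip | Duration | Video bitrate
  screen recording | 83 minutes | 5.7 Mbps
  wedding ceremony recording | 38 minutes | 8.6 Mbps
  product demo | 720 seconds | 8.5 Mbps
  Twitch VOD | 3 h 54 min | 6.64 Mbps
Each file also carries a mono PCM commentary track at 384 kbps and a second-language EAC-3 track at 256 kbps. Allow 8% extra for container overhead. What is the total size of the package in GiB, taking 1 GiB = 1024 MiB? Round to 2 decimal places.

20.30 GiB

Audio total: 384 + 256 = 640 kbps = 0.640 Mbps.
screen recording: 6.340 Mbps × 4980 s × 1.08 = 34099.1 Mb
wedding ceremony recording: 9.240 Mbps × 2280 s × 1.08 = 22752.6 Mb
product demo: 9.140 Mbps × 720 s × 1.08 = 7107.3 Mb
Twitch VOD: 7.280 Mbps × 14040 s × 1.08 = 110388.1 Mb
Total: 174347.0 Mb = 21793.4 MB.
= 20.30 GiB.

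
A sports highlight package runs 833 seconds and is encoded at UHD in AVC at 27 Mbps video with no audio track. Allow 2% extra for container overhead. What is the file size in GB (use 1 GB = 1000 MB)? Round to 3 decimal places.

2.868 GB

Total bitrate: 27 Mbps.
Stream data: 27.000 Mbps × 833 s = 22491.0 Mb.
With 2% container overhead: ×1.02.
22,941 Mb ÷ 8 = 2,868 MB → 2.868 GB.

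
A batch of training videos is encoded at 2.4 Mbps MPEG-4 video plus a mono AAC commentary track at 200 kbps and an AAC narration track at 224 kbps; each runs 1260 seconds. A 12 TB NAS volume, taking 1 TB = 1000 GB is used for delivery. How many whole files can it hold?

26979

Audio total: 200 + 224 = 424 kbps = 0.424 Mbps.
Total bitrate: 2.824 Mbps.
Per item: 2.824 Mbps × 1260 s = 3,558 Mb = 444.8 MB.
Capacity: 12 TB = 96,000,000 Mb; 26979.63 items → 26979 complete.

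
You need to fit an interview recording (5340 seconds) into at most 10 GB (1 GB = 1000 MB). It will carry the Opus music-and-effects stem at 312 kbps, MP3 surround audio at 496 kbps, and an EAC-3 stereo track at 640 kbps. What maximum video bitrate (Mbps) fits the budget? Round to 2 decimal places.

13.53 Mbps

Budget: 10 GB = 80000.0 Mb.
Total bitrate budget: 80000.0 Mb / 5340 s = 14.981 Mbps.
Audio total: 312 + 496 + 640 = 1448 kbps = 1.448 Mbps.
Video: 14.981 − 1.448 = 13.533 Mbps.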